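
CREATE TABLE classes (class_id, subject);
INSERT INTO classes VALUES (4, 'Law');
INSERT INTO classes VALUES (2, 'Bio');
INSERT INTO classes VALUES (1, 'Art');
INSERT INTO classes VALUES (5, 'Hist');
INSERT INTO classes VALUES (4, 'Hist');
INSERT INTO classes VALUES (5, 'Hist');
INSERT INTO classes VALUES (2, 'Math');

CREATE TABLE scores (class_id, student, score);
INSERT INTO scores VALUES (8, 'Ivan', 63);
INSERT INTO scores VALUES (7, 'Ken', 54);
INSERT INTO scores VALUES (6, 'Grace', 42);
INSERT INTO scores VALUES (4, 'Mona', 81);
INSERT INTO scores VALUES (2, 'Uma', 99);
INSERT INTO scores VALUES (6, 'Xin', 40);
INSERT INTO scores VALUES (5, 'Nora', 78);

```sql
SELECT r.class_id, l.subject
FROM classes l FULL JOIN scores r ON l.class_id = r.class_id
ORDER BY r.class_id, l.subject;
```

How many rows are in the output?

FULL OUTER JOIN keeps every row from both sides; unmatched rows get NULL for the other side's columns.
Matching on l.class_id = r.class_id.
Matched pairs: 6; unmatched l rows kept: 1; unmatched r rows kept: 4.
Total: 6 matched + 5 padded = 11 rows.

11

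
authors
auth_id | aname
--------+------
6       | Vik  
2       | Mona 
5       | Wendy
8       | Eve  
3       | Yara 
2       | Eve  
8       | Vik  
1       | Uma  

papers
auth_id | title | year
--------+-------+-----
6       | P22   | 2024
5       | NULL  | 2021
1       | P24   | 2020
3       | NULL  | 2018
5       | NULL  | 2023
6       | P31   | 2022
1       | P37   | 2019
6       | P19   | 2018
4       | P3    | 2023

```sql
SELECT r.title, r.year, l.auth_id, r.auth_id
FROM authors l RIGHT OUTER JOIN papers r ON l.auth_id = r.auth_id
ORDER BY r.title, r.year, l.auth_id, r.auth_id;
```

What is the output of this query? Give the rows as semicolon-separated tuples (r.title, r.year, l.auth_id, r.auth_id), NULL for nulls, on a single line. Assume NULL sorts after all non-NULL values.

RIGHT JOIN keeps every row from `papers`; unmatched rows get NULL for `authors`'s columns.
Matching on l.auth_id = r.auth_id.
- l (auth_id=6) pairs with 3 row(s) of r.
- l (auth_id=2) has no partner in r.
- l (auth_id=5) pairs with 2 row(s) of r.
- l (auth_id=8) has no partner in r.
- l (auth_id=3) pairs with 1 row(s) of r.
- l (auth_id=2) has no partner in r.
- l (auth_id=8) has no partner in r.
- l (auth_id=1) pairs with 2 row(s) of r.
- 1 row(s) from r found no l partner → padded with NULL.
After projecting and ordering:
r.title | r.year | l.auth_id | r.auth_id
P19 | 2018 | 6 | 6
P22 | 2024 | 6 | 6
P24 | 2020 | 1 | 1
P3 | 2023 | NULL | 4
P31 | 2022 | 6 | 6
P37 | 2019 | 1 | 1
NULL | 2018 | 3 | 3
NULL | 2021 | 5 | 5
NULL | 2023 | 5 | 5

(P19, 2018, 6, 6); (P22, 2024, 6, 6); (P24, 2020, 1, 1); (P3, 2023, NULL, 4); (P31, 2022, 6, 6); (P37, 2019, 1, 1); (NULL, 2018, 3, 3); (NULL, 2021, 5, 5); (NULL, 2023, 5, 5)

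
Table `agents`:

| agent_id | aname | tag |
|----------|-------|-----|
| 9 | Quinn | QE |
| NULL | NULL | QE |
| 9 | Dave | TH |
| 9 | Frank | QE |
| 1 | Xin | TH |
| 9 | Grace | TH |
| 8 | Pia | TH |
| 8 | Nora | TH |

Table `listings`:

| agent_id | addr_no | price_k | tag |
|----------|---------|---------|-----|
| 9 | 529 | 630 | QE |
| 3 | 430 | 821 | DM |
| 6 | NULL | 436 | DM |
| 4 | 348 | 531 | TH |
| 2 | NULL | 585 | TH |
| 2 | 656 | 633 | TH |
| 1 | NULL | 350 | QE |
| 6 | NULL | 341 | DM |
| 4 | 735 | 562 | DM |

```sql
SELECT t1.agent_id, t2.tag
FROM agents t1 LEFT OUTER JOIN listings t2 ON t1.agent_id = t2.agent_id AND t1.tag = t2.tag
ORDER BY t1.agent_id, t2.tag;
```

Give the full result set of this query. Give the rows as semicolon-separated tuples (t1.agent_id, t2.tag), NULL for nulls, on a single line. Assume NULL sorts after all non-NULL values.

LEFT JOIN keeps every row from `agents`; unmatched rows get NULL for `listings`'s columns.
Matching on t1.agent_id = t2.agent_id AND t1.tag = t2.tag. A NULL in a compared column never satisfies the condition.
Matched pairs: 2; unmatched t1 rows kept: 6.

(1, NULL); (8, NULL); (8, NULL); (9, QE); (9, QE); (9, NULL); (9, NULL); (NULL, NULL)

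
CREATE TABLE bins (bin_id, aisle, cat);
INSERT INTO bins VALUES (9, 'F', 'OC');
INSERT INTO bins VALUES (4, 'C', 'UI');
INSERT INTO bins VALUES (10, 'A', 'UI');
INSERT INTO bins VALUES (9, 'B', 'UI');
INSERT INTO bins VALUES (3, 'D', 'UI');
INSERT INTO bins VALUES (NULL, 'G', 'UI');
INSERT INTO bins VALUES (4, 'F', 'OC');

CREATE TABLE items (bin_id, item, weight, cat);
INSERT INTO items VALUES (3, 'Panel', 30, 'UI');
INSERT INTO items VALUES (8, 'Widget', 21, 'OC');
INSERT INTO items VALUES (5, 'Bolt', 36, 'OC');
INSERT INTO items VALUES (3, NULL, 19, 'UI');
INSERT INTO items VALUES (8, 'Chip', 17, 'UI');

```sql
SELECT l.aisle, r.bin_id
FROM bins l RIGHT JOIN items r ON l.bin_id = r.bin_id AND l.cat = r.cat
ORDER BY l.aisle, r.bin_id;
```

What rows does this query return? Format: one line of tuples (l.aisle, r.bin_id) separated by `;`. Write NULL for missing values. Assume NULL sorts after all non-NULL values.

RIGHT JOIN keeps every row from `items`; unmatched rows get NULL for `bins`'s columns.
Matching on l.bin_id = r.bin_id AND l.cat = r.cat. A NULL in a compared column never satisfies the condition.
- l row (bin_id=9, cat=OC): no match.
- l row (bin_id=4, cat=UI): no match.
- l row (bin_id=10, cat=UI): no match.
- l row (bin_id=9, cat=UI): no match.
- l row (bin_id=3, cat=UI): matches 2 r row(s) → 2 output row(s).
- l row (bin_id=NULL, cat=UI): no match.
- l row (bin_id=4, cat=OC): no match.
- plus 3 unmatched r row(s), each kept with NULL l columns.
After projecting and ordering:
l.aisle | r.bin_id
D | 3
D | 3
NULL | 5
NULL | 8
NULL | 8

(D, 3); (D, 3); (NULL, 5); (NULL, 8); (NULL, 8)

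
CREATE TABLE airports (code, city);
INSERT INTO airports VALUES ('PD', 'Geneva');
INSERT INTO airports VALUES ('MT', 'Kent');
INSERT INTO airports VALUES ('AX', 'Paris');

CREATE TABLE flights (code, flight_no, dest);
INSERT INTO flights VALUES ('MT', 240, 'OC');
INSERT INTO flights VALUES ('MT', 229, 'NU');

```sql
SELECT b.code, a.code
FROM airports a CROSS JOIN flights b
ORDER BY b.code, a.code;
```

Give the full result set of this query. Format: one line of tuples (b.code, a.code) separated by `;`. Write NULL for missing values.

CROSS JOIN pairs every row of `airports` with every row of `flights`: 3 × 2 = 6 rows.
After projecting and ordering:
b.code | a.code
MT | AX
MT | AX
MT | MT
MT | MT
MT | PD
MT | PD

(MT, AX); (MT, AX); (MT, MT); (MT, MT); (MT, PD); (MT, PD)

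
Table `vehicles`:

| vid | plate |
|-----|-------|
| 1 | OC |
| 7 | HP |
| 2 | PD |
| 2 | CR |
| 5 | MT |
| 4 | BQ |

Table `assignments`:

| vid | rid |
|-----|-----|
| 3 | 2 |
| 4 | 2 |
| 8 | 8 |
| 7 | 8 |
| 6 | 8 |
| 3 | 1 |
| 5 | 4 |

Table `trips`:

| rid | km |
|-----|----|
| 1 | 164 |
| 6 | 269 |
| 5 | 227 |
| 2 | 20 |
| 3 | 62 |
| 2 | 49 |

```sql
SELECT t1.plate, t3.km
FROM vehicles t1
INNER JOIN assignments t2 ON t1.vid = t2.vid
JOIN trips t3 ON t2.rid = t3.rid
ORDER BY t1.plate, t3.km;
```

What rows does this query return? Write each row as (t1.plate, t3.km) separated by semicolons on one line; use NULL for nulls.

(BQ, 20); (BQ, 49)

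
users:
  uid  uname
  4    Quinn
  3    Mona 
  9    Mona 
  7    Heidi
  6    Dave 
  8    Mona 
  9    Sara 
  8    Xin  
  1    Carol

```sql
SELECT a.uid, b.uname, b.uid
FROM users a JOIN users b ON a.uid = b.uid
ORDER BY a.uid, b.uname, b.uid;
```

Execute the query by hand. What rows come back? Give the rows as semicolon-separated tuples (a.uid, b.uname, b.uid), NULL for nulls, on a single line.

(1, Carol, 1); (3, Mona, 3); (4, Quinn, 4); (6, Dave, 6); (7, Heidi, 7); (8, Mona, 8); (8, Mona, 8); (8, Xin, 8); (8, Xin, 8); (9, Mona, 9); (9, Mona, 9); (9, Sara, 9); (9, Sara, 9)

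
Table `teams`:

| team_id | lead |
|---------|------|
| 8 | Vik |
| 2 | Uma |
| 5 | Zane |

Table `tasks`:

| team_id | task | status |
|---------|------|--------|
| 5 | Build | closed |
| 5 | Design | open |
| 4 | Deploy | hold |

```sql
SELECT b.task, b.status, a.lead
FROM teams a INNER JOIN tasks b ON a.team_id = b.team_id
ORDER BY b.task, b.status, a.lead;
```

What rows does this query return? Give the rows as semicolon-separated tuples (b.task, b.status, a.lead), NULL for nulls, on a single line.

(Build, closed, Zane); (Design, open, Zane)

INNER JOIN keeps only pairs where the ON condition holds.
Matching on a.team_id = b.team_id.
Matched pairs: 2.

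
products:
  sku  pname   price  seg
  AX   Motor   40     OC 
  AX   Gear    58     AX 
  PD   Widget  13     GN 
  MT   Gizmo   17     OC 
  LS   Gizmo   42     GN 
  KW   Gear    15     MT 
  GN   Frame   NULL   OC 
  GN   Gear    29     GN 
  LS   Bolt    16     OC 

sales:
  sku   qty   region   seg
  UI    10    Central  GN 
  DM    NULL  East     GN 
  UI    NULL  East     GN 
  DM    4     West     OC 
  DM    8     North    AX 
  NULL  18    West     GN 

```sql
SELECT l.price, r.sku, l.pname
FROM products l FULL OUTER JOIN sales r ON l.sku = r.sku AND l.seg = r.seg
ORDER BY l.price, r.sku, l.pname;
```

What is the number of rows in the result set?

15

FULL OUTER JOIN keeps every row from both sides; unmatched rows get NULL for the other side's columns.
Matching on l.sku = r.sku AND l.seg = r.seg. A NULL in a compared column never satisfies the condition.
- l[0] sku=AX, seg=OC → no match; kept with NULLs on the r side.
- l[1] sku=AX, seg=AX → no match; kept with NULLs on the r side.
- l[2] sku=PD, seg=GN → no match; kept with NULLs on the r side.
- l[3] sku=MT, seg=OC → no match; kept with NULLs on the r side.
- l[4] sku=LS, seg=GN → no match; kept with NULLs on the r side.
- l[5] sku=KW, seg=MT → no match; kept with NULLs on the r side.
- l[6] sku=GN, seg=OC → no match; kept with NULLs on the r side.
- l[7] sku=GN, seg=GN → no match; kept with NULLs on the r side.
- l[8] sku=LS, seg=OC → no match; kept with NULLs on the r side.
- 6 r row(s) had no l match → kept, l columns NULL.
Total: 0 matched + 15 padded = 15 rows.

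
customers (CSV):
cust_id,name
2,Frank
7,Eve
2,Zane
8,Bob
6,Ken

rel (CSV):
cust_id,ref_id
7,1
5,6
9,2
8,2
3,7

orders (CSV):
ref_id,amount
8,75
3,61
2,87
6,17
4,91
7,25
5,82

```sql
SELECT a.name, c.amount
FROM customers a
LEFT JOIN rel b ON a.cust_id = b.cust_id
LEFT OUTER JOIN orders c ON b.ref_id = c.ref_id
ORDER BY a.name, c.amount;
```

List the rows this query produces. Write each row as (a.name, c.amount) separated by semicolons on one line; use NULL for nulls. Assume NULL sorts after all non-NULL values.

Evaluate left to right. First `customers a LEFT JOIN rel b` on cust_id: 5 row(s).
Then LEFT JOIN `orders c` on ref_id: each of those 5 rows is kept; rows whose b.ref_id has no match in c get NULL for c's columns.

(Bob, 87); (Eve, NULL); (Frank, NULL); (Ken, NULL); (Zane, NULL)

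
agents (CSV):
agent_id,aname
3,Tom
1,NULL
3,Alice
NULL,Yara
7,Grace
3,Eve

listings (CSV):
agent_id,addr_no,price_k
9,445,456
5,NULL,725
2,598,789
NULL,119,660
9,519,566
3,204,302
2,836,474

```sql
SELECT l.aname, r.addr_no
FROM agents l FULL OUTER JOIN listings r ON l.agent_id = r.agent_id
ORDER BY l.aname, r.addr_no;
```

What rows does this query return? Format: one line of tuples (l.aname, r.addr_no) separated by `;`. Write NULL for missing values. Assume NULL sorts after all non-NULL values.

(Alice, 204); (Eve, 204); (Grace, NULL); (Tom, 204); (Yara, NULL); (NULL, 119); (NULL, 445); (NULL, 519); (NULL, 598); (NULL, 836); (NULL, NULL); (NULL, NULL)

FULL OUTER JOIN keeps every row from both sides; unmatched rows get NULL for the other side's columns.
Matching on l.agent_id = r.agent_id. A NULL in a compared column never satisfies the condition.
- agent_id=3: 1 matching r row(s), so 1 row(s) emitted.
- agent_id=1: no r row matches, row kept with r columns NULL.
- agent_id=3: 1 matching r row(s), so 1 row(s) emitted.
- agent_id=NULL: no r row matches, row kept with r columns NULL.
- agent_id=7: no r row matches, row kept with r columns NULL.
- agent_id=3: 1 matching r row(s), so 1 row(s) emitted.
- 6 row(s) from r found no l partner → padded with NULL.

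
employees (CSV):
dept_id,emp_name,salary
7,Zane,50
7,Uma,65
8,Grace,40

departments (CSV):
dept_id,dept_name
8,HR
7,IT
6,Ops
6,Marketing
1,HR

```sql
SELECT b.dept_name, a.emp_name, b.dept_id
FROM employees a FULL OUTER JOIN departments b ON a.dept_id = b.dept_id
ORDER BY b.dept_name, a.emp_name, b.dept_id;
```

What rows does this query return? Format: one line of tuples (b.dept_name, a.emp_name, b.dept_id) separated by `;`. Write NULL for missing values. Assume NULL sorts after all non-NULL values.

(HR, Grace, 8); (HR, NULL, 1); (IT, Uma, 7); (IT, Zane, 7); (Marketing, NULL, 6); (Ops, NULL, 6)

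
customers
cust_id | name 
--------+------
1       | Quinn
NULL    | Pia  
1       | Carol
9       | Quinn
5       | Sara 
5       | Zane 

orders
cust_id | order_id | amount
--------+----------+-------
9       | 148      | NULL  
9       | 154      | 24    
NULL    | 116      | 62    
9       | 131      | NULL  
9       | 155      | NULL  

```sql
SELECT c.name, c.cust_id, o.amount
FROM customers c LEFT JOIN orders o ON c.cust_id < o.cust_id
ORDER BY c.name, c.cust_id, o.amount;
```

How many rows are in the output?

LEFT JOIN keeps every row from `customers`; unmatched rows get NULL for `orders`'s columns.
Matching on c.cust_id < o.cust_id. A NULL in a compared column never satisfies the condition.
Matched pairs: 16; unmatched c rows kept: 2.
Total: 16 matched + 2 padded = 18 rows.

18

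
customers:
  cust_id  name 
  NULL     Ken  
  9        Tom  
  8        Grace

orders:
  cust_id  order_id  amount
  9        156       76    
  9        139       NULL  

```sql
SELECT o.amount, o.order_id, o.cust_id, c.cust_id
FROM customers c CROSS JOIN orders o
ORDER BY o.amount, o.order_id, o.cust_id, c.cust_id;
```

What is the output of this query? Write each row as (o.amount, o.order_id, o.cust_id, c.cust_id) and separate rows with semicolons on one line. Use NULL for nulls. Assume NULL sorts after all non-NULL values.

(76, 156, 9, 8); (76, 156, 9, 9); (76, 156, 9, NULL); (NULL, 139, 9, 8); (NULL, 139, 9, 9); (NULL, 139, 9, NULL)

CROSS JOIN pairs every row of `customers` with every row of `orders`: 3 × 2 = 6 rows.
After projecting and ordering:
o.amount | o.order_id | o.cust_id | c.cust_id
76 | 156 | 9 | 8
76 | 156 | 9 | 9
76 | 156 | 9 | NULL
NULL | 139 | 9 | 8
NULL | 139 | 9 | 9
NULL | 139 | 9 | NULL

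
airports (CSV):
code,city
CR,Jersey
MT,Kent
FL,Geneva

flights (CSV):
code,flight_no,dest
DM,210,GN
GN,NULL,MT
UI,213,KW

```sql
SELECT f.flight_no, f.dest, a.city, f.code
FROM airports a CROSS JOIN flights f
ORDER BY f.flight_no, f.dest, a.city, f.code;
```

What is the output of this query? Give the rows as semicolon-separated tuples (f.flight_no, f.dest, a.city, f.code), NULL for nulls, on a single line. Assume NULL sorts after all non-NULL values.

(210, GN, Geneva, DM); (210, GN, Jersey, DM); (210, GN, Kent, DM); (213, KW, Geneva, UI); (213, KW, Jersey, UI); (213, KW, Kent, UI); (NULL, MT, Geneva, GN); (NULL, MT, Jersey, GN); (NULL, MT, Kent, GN)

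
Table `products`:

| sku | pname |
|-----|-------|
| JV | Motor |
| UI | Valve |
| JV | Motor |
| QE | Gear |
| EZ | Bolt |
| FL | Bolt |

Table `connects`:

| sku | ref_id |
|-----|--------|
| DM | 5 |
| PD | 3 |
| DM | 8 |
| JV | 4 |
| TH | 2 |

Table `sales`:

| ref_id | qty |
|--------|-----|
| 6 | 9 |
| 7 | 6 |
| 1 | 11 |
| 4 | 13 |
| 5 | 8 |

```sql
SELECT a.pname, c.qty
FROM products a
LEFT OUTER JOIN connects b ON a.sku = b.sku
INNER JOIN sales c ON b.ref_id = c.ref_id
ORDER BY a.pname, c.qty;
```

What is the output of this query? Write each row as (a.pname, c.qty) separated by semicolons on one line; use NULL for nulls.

Step 1 — a LEFT JOIN b on sku → 6 row(s).
Then INNER JOIN `sales c` on ref_id: keep only rows whose b.ref_id appears in c.

(Motor, 13); (Motor, 13)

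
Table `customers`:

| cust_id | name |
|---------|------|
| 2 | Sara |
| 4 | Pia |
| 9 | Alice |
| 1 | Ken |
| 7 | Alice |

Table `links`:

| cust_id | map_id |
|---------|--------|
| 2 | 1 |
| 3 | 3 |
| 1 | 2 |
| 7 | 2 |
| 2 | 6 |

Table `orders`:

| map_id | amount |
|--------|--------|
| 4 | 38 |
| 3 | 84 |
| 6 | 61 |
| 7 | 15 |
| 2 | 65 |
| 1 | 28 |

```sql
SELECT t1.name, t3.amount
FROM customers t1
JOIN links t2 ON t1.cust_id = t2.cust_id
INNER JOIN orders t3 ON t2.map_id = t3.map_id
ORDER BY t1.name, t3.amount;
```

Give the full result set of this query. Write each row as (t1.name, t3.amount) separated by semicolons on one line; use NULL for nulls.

(Alice, 65); (Ken, 65); (Sara, 28); (Sara, 61)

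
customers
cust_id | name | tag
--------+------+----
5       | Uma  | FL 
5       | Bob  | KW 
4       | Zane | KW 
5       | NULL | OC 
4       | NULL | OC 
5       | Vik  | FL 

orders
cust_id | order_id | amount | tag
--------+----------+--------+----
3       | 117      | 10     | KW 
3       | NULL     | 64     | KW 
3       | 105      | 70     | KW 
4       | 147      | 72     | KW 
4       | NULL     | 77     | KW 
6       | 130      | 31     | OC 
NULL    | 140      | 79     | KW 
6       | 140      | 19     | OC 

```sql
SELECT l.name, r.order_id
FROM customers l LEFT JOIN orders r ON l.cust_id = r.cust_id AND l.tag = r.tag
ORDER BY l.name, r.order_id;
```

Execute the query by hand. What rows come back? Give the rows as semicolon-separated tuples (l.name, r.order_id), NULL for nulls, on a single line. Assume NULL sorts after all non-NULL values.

(Bob, NULL); (Uma, NULL); (Vik, NULL); (Zane, 147); (Zane, NULL); (NULL, NULL); (NULL, NULL)

LEFT JOIN keeps every row from `customers`; unmatched rows get NULL for `orders`'s columns.
Matching on l.cust_id = r.cust_id AND l.tag = r.tag. A NULL in a compared column never satisfies the condition.
- l (cust_id=5, tag=FL) has no partner → padded with NULL.
- l (cust_id=5, tag=KW) has no partner → padded with NULL.
- l (cust_id=4, tag=KW) pairs with 2 row(s) of r.
- l (cust_id=5, tag=OC) has no partner → padded with NULL.
- l (cust_id=4, tag=OC) has no partner → padded with NULL.
- l (cust_id=5, tag=FL) has no partner → padded with NULL.
After projecting and ordering:
l.name | r.order_id
Bob | NULL
Uma | NULL
Vik | NULL
Zane | 147
Zane | NULL
NULL | NULL
NULL | NULL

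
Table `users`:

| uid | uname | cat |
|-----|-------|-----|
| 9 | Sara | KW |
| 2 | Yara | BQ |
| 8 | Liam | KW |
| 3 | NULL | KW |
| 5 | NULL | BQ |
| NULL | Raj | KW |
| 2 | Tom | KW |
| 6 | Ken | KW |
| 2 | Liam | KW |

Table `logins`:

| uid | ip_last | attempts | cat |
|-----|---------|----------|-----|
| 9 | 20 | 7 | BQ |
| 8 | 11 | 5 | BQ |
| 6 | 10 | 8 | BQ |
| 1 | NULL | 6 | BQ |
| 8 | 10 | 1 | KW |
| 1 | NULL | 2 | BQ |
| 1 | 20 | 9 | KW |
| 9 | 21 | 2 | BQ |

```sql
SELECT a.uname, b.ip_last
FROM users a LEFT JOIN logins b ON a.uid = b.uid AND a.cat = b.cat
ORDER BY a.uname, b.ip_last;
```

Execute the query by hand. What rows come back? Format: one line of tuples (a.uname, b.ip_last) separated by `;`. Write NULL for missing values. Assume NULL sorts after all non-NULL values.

(Ken, NULL); (Liam, 10); (Liam, NULL); (Raj, NULL); (Sara, NULL); (Tom, NULL); (Yara, NULL); (NULL, NULL); (NULL, NULL)

LEFT JOIN keeps every row from `users`; unmatched rows get NULL for `logins`'s columns.
Matching on a.uid = b.uid AND a.cat = b.cat. A NULL in a compared column never satisfies the condition.
Matched pairs: 1; unmatched a rows kept: 8.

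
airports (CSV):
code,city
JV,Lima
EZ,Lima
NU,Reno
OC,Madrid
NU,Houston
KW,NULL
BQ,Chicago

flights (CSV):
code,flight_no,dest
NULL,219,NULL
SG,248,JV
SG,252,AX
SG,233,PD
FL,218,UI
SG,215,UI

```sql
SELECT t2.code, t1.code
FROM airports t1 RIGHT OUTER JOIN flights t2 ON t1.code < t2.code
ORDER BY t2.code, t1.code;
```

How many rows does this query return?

31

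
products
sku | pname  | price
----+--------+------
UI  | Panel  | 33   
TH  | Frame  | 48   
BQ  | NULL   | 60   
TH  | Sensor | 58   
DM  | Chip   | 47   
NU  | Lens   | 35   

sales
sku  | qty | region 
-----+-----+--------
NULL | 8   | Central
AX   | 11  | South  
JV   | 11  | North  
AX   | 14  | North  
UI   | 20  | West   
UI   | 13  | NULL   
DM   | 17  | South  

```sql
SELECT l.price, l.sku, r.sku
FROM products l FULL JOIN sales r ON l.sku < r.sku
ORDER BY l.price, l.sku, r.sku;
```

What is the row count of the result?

17

FULL OUTER JOIN keeps every row from both sides; unmatched rows get NULL for the other side's columns.
Matching on l.sku < r.sku. A NULL in a compared column never satisfies the condition.
- sku=UI: no r row matches, row kept with r columns NULL.
- sku=TH: 2 matching r row(s), so 2 row(s) emitted.
- sku=BQ: 4 matching r row(s), so 4 row(s) emitted.
- sku=TH: 2 matching r row(s), so 2 row(s) emitted.
- sku=DM: 3 matching r row(s), so 3 row(s) emitted.
- sku=NU: 2 matching r row(s), so 2 row(s) emitted.
- 3 row(s) from r found no l partner → padded with NULL.
Total: 13 matched + 4 padded = 17 rows.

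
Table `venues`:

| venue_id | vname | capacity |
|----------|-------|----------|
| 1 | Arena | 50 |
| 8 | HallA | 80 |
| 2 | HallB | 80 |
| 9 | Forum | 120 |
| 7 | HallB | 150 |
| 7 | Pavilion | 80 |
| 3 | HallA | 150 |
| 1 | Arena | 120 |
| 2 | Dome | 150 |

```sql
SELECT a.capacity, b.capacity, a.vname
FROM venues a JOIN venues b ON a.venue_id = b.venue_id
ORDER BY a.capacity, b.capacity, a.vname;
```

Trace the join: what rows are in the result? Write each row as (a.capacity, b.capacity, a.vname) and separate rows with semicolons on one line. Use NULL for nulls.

INNER JOIN keeps only pairs where the ON condition holds.
Matching on a.venue_id = b.venue_id.
- venue_id=1: 2 matching b row(s), so 2 row(s) emitted.
- venue_id=8: 1 matching b row(s), so 1 row(s) emitted.
- venue_id=2: 2 matching b row(s), so 2 row(s) emitted.
- venue_id=9: 1 matching b row(s), so 1 row(s) emitted.
- venue_id=7: 2 matching b row(s), so 2 row(s) emitted.
- venue_id=7: 2 matching b row(s), so 2 row(s) emitted.
- venue_id=3: 1 matching b row(s), so 1 row(s) emitted.
- venue_id=1: 2 matching b row(s), so 2 row(s) emitted.
- venue_id=2: 2 matching b row(s), so 2 row(s) emitted.

(50, 50, Arena); (50, 120, Arena); (80, 80, HallA); (80, 80, HallB); (80, 80, Pavilion); (80, 150, HallB); (80, 150, Pavilion); (120, 50, Arena); (120, 120, Arena); (120, 120, Forum); (150, 80, Dome); (150, 80, HallB); (150, 150, Dome); (150, 150, HallA); (150, 150, HallB)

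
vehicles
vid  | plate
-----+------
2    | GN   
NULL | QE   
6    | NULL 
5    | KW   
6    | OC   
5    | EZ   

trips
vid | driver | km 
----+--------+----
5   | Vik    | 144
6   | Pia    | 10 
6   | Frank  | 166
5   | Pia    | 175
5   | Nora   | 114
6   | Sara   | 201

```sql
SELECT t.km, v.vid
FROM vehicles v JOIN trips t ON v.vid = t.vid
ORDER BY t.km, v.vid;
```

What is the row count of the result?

INNER JOIN keeps only pairs where the ON condition holds.
Matching on v.vid = t.vid. A NULL in a compared column never satisfies the condition.
Matched pairs: 12.
Total: 12 rows.

12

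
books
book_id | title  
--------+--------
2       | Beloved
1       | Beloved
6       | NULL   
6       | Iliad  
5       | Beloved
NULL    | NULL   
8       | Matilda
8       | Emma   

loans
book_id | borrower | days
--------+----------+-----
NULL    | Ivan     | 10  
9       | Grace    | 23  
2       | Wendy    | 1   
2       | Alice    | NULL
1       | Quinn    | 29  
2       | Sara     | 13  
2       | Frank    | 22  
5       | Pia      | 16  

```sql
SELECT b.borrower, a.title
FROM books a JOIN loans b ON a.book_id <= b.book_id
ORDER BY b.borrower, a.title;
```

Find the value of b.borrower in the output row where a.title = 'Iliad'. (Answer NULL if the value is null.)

Grace

INNER JOIN keeps only pairs where the ON condition holds.
Matching on a.book_id <= b.book_id. A NULL in a compared column never satisfies the condition.
Matched pairs: 19.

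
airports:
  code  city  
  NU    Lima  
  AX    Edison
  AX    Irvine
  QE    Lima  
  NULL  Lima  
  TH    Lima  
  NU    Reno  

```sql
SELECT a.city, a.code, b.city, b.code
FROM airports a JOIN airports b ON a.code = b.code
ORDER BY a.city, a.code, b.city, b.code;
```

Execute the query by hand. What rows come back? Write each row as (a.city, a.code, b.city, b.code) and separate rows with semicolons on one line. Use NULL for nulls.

INNER JOIN keeps only pairs where the ON condition holds.
Matching on a.code = b.code. A NULL in a compared column never satisfies the condition.
Matched pairs: 10.

(Edison, AX, Edison, AX); (Edison, AX, Irvine, AX); (Irvine, AX, Edison, AX); (Irvine, AX, Irvine, AX); (Lima, NU, Lima, NU); (Lima, NU, Reno, NU); (Lima, QE, Lima, QE); (Lima, TH, Lima, TH); (Reno, NU, Lima, NU); (Reno, NU, Reno, NU)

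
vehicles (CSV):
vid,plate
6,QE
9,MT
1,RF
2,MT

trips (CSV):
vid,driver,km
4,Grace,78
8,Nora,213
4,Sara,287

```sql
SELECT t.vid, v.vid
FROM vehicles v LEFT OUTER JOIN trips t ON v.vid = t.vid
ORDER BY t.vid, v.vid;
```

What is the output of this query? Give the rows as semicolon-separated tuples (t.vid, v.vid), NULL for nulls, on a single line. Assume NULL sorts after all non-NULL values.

(NULL, 1); (NULL, 2); (NULL, 6); (NULL, 9)

LEFT JOIN keeps every row from `vehicles`; unmatched rows get NULL for `trips`'s columns.
Matching on v.vid = t.vid.
- v (vid=6) has no partner → padded with NULL.
- v (vid=9) has no partner → padded with NULL.
- v (vid=1) has no partner → padded with NULL.
- v (vid=2) has no partner → padded with NULL.
After projecting and ordering:
t.vid | v.vid
NULL | 1
NULL | 2
NULL | 6
NULL | 9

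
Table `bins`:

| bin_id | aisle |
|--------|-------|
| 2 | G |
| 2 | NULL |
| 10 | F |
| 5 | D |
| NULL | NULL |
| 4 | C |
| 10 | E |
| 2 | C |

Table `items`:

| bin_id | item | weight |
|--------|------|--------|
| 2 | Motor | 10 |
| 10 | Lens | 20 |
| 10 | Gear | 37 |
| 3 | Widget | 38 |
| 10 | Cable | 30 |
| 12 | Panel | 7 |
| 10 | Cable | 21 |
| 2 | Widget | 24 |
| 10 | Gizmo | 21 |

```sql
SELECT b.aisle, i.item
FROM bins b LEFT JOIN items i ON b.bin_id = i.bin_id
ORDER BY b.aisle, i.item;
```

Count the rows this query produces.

19

LEFT JOIN keeps every row from `bins`; unmatched rows get NULL for `items`'s columns.
Matching on b.bin_id = i.bin_id. A NULL in a compared column never satisfies the condition.
- b[0] bin_id=2 → 2 match(es) in i → 2 row(s).
- b[1] bin_id=2 → 2 match(es) in i → 2 row(s).
- b[2] bin_id=10 → 5 match(es) in i → 5 row(s).
- b[3] bin_id=5 → no match; kept with NULLs on the i side.
- b[4] bin_id=NULL → no match; kept with NULLs on the i side.
- b[5] bin_id=4 → no match; kept with NULLs on the i side.
- b[6] bin_id=10 → 5 match(es) in i → 5 row(s).
- b[7] bin_id=2 → 2 match(es) in i → 2 row(s).
Total: 16 matched + 3 padded = 19 rows.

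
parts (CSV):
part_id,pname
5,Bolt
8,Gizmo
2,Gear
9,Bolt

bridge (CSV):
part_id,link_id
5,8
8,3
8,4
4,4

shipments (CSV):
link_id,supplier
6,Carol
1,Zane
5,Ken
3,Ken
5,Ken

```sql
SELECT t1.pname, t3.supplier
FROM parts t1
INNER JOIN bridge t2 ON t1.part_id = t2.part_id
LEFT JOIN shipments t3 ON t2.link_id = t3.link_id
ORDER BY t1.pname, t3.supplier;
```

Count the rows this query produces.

Joins associate left-to-right: parts INNER JOIN bridge on part_id gives 3 intermediate row(s).
Then LEFT JOIN `shipments t3` on link_id: each of those 3 rows is kept; rows whose t2.link_id has no match in t3 get NULL for t3's columns.
Result: 3 row(s).

3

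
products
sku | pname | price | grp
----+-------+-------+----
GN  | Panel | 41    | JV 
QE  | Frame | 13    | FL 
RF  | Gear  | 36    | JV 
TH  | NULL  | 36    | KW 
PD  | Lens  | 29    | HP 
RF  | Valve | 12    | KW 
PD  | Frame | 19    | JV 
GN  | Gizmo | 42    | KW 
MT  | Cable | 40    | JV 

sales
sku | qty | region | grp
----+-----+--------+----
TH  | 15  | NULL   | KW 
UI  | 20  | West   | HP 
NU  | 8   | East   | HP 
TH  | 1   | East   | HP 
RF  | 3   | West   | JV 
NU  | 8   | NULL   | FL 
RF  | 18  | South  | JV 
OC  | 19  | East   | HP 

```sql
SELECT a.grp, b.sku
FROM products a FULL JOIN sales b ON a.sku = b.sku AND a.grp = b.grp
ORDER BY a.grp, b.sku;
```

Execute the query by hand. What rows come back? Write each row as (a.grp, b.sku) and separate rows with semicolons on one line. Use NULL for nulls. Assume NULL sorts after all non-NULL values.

(FL, NULL); (HP, NULL); (JV, RF); (JV, RF); (JV, NULL); (JV, NULL); (JV, NULL); (KW, TH); (KW, NULL); (KW, NULL); (NULL, NU); (NULL, NU); (NULL, OC); (NULL, TH); (NULL, UI)

FULL OUTER JOIN keeps every row from both sides; unmatched rows get NULL for the other side's columns.
Matching on a.sku = b.sku AND a.grp = b.grp.
Matched pairs: 3; unmatched a rows kept: 7; unmatched b rows kept: 5.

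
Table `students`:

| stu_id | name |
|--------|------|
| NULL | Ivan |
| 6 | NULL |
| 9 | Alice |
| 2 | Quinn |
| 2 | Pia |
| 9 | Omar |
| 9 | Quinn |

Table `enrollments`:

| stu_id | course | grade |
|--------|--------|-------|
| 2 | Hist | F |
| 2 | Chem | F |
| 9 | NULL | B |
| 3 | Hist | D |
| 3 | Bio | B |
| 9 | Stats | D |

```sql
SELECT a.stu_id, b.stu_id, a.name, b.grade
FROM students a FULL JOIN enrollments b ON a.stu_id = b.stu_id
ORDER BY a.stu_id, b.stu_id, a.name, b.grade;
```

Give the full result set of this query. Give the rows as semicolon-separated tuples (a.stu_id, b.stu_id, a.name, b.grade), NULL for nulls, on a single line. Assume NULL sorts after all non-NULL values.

(2, 2, Pia, F); (2, 2, Pia, F); (2, 2, Quinn, F); (2, 2, Quinn, F); (6, NULL, NULL, NULL); (9, 9, Alice, B); (9, 9, Alice, D); (9, 9, Omar, B); (9, 9, Omar, D); (9, 9, Quinn, B); (9, 9, Quinn, D); (NULL, 3, NULL, B); (NULL, 3, NULL, D); (NULL, NULL, Ivan, NULL)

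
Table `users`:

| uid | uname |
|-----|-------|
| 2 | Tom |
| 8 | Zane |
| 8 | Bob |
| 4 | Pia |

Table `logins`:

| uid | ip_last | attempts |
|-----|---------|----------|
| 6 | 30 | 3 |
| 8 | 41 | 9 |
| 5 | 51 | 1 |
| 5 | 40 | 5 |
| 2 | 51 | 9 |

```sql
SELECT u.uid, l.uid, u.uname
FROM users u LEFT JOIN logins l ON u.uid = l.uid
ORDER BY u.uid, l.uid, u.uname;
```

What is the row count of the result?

4

LEFT JOIN keeps every row from `users`; unmatched rows get NULL for `logins`'s columns.
Matching on u.uid = l.uid.
- u (uid=2) pairs with 1 row(s) of l.
- u (uid=8) pairs with 1 row(s) of l.
- u (uid=8) pairs with 1 row(s) of l.
- u (uid=4) has no partner → padded with NULL.
Total: 3 matched + 1 padded = 4 rows.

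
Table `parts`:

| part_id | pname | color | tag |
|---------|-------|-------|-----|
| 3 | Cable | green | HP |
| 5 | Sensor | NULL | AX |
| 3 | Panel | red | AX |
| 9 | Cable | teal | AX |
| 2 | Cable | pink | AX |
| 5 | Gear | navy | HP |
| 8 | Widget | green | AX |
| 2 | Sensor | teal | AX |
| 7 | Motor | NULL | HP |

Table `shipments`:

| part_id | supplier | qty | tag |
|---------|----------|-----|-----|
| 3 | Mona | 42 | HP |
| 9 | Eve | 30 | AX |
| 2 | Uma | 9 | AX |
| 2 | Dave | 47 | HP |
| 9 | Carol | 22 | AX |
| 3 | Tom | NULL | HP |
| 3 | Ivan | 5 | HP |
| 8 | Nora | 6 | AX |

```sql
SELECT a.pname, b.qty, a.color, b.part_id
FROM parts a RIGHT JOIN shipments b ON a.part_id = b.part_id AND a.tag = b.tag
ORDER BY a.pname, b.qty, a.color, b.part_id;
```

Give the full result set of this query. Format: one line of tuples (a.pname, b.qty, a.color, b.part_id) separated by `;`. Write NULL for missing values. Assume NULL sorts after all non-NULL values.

RIGHT JOIN keeps every row from `shipments`; unmatched rows get NULL for `parts`'s columns.
Matching on a.part_id = b.part_id AND a.tag = b.tag.
- a (part_id=3, tag=HP) pairs with 3 row(s) of b.
- a (part_id=5, tag=AX) has no partner in b.
- a (part_id=3, tag=AX) has no partner in b.
- a (part_id=9, tag=AX) pairs with 2 row(s) of b.
- a (part_id=2, tag=AX) pairs with 1 row(s) of b.
- a (part_id=5, tag=HP) has no partner in b.
- a (part_id=8, tag=AX) pairs with 1 row(s) of b.
- a (part_id=2, tag=AX) pairs with 1 row(s) of b.
- a (part_id=7, tag=HP) has no partner in b.
- 1 b row(s) had no a match → kept, a columns NULL.
After projecting and ordering:
a.pname | b.qty | a.color | b.part_id
Cable | 5 | green | 3
Cable | 9 | pink | 2
Cable | 22 | teal | 9
Cable | 30 | teal | 9
Cable | 42 | green | 3
Cable | NULL | green | 3
Sensor | 9 | teal | 2
Widget | 6 | green | 8
NULL | 47 | NULL | 2

(Cable, 5, green, 3); (Cable, 9, pink, 2); (Cable, 22, teal, 9); (Cable, 30, teal, 9); (Cable, 42, green, 3); (Cable, NULL, green, 3); (Sensor, 9, teal, 2); (Widget, 6, green, 8); (NULL, 47, NULL, 2)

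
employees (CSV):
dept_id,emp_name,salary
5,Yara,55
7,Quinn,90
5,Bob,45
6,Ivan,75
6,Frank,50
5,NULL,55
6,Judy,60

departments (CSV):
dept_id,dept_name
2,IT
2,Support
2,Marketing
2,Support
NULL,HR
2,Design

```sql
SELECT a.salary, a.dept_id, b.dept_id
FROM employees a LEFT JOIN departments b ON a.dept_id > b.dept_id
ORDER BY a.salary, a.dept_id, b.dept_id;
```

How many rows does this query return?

LEFT JOIN keeps every row from `employees`; unmatched rows get NULL for `departments`'s columns.
Matching on a.dept_id > b.dept_id. A NULL in a compared column never satisfies the condition.
- dept_id=5: 5 matching b row(s), so 5 row(s) emitted.
- dept_id=7: 5 matching b row(s), so 5 row(s) emitted.
- dept_id=5: 5 matching b row(s), so 5 row(s) emitted.
- dept_id=6: 5 matching b row(s), so 5 row(s) emitted.
- dept_id=6: 5 matching b row(s), so 5 row(s) emitted.
- dept_id=5: 5 matching b row(s), so 5 row(s) emitted.
- dept_id=6: 5 matching b row(s), so 5 row(s) emitted.
Total: 35 rows.

35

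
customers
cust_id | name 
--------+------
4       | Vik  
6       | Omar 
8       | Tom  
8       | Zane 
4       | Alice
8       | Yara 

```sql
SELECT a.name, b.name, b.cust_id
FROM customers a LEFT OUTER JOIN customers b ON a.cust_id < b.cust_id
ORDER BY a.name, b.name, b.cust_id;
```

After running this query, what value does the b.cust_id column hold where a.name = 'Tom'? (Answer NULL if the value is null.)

LEFT JOIN keeps every row from `customers a`; unmatched rows get NULL for `customers b`'s columns.
Matching on a.cust_id < b.cust_id.
- a (cust_id=4) pairs with 4 row(s) of b.
- a (cust_id=6) pairs with 3 row(s) of b.
- a (cust_id=8) has no partner → padded with NULL.
- a (cust_id=8) has no partner → padded with NULL.
- a (cust_id=4) pairs with 4 row(s) of b.
- a (cust_id=8) has no partner → padded with NULL.

NULL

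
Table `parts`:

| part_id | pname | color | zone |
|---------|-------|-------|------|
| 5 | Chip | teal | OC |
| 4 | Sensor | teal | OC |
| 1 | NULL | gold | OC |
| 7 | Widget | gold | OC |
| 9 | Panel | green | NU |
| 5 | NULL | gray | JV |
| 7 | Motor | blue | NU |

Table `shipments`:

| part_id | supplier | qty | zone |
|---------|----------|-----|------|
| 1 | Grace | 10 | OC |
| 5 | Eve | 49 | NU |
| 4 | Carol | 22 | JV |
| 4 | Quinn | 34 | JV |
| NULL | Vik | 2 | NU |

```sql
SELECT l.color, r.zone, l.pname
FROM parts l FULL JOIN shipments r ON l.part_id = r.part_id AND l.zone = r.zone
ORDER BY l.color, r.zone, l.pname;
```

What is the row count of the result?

FULL OUTER JOIN keeps every row from both sides; unmatched rows get NULL for the other side's columns.
Matching on l.part_id = r.part_id AND l.zone = r.zone. A NULL in a compared column never satisfies the condition.
- l row (part_id=5, zone=OC): no match → kept, r columns NULL.
- l row (part_id=4, zone=OC): no match → kept, r columns NULL.
- l row (part_id=1, zone=OC): matches 1 r row(s) → 1 output row(s).
- l row (part_id=7, zone=OC): no match → kept, r columns NULL.
- l row (part_id=9, zone=NU): no match → kept, r columns NULL.
- l row (part_id=5, zone=JV): no match → kept, r columns NULL.
- l row (part_id=7, zone=NU): no match → kept, r columns NULL.
- plus 4 unmatched r row(s), each kept with NULL l columns.
Total: 1 matched + 10 padded = 11 rows.

11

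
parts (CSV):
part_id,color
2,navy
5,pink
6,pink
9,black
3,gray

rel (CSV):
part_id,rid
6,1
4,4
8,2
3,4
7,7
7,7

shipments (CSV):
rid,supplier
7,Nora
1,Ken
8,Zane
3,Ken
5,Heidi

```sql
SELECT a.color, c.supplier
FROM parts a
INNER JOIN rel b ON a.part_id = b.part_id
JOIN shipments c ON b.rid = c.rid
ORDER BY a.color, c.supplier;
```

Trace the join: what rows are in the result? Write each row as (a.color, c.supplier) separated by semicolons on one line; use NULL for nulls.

Evaluate left to right. First `parts a INNER JOIN rel b` on part_id: 2 row(s).
Then INNER JOIN `shipments c` on rid: keep only rows whose b.rid appears in c.

(pink, Ken)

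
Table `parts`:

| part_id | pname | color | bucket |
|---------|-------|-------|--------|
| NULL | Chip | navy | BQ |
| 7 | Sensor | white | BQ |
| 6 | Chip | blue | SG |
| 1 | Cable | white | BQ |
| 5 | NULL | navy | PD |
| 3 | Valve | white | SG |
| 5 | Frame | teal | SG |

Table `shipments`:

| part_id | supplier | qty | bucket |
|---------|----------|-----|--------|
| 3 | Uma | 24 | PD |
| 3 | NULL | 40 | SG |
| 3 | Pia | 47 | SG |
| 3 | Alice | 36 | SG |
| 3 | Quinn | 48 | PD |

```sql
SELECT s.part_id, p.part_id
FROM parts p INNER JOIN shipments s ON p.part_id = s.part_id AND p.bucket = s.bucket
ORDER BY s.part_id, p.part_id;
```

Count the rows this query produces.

3

INNER JOIN keeps only pairs where the ON condition holds.
Matching on p.part_id = s.part_id AND p.bucket = s.bucket. A NULL in a compared column never satisfies the condition.
- p (part_id=NULL, bucket=BQ) has no partner → excluded.
- p (part_id=7, bucket=BQ) has no partner → excluded.
- p (part_id=6, bucket=SG) has no partner → excluded.
- p (part_id=1, bucket=BQ) has no partner → excluded.
- p (part_id=5, bucket=PD) has no partner → excluded.
- p (part_id=3, bucket=SG) pairs with 3 row(s) of s.
- p (part_id=5, bucket=SG) has no partner → excluded.
Total: 3 rows.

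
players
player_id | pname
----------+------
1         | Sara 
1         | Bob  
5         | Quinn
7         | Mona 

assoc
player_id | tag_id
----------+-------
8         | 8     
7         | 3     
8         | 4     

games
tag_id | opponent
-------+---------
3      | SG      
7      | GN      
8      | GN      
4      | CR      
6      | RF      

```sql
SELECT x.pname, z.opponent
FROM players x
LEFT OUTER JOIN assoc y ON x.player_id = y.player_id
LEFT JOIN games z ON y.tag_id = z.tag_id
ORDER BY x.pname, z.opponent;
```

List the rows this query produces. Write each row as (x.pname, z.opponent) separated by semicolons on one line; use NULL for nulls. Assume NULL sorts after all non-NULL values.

Joins associate left-to-right: players LEFT JOIN assoc on player_id gives 4 intermediate row(s).
Then LEFT JOIN `games z` on tag_id: each of those 4 rows is kept; rows whose y.tag_id has no match in z get NULL for z's columns.

(Bob, NULL); (Mona, SG); (Quinn, NULL); (Sara, NULL)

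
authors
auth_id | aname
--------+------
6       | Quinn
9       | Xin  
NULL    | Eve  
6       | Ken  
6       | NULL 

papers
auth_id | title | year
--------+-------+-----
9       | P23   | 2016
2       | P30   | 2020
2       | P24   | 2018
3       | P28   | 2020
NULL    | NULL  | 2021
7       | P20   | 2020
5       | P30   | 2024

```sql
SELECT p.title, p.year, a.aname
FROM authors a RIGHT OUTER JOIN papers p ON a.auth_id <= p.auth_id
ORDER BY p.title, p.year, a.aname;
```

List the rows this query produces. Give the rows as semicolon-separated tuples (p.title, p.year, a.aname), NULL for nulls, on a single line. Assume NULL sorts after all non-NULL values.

(P20, 2020, Ken); (P20, 2020, Quinn); (P20, 2020, NULL); (P23, 2016, Ken); (P23, 2016, Quinn); (P23, 2016, Xin); (P23, 2016, NULL); (P24, 2018, NULL); (P28, 2020, NULL); (P30, 2020, NULL); (P30, 2024, NULL); (NULL, 2021, NULL)

RIGHT JOIN keeps every row from `papers`; unmatched rows get NULL for `authors`'s columns.
Matching on a.auth_id <= p.auth_id. A NULL in a compared column never satisfies the condition.
- auth_id=6: 2 matching p row(s), so 2 row(s) emitted.
- auth_id=9: 1 matching p row(s), so 1 row(s) emitted.
- auth_id=NULL: no matching p row.
- auth_id=6: 2 matching p row(s), so 2 row(s) emitted.
- auth_id=6: 2 matching p row(s), so 2 row(s) emitted.
- plus 5 unmatched p row(s), each kept with NULL a columns.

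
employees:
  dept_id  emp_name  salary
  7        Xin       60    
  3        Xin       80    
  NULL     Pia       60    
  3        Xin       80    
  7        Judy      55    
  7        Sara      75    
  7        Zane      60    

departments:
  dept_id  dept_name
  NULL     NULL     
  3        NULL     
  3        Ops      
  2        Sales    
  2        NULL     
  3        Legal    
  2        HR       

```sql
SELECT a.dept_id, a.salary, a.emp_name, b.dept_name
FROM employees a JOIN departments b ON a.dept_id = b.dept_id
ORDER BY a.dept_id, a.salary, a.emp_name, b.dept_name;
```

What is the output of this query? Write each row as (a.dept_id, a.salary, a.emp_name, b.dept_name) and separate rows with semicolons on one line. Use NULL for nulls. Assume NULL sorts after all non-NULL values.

(3, 80, Xin, Legal); (3, 80, Xin, Legal); (3, 80, Xin, Ops); (3, 80, Xin, Ops); (3, 80, Xin, NULL); (3, 80, Xin, NULL)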